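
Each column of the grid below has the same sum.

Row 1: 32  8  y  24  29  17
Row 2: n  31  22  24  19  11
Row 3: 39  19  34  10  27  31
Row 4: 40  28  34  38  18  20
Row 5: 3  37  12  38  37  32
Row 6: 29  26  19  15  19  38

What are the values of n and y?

n = 6, y = 28

Column 2 sums to 149 and so does column 6; that's the common total.
In column 1 the known cells total 143, leaving 149 − 143 = 6.
In column 3 the known cells total 121, leaving 149 − 121 = 28.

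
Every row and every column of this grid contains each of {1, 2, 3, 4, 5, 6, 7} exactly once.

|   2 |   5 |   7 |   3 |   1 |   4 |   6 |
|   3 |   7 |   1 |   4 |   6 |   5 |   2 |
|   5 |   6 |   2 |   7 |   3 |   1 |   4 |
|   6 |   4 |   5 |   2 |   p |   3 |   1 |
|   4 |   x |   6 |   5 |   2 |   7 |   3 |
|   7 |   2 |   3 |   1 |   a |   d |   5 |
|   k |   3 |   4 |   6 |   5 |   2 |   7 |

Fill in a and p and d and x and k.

Cell (6,6): column 6 already has {1, 2, 3, 4, 5, 7} → 6.
At (row 4, col 5): row 4 already has {1, 2, 3, 4, 5, 6}, so the value is 7.
Cell (6,5): row 6 already has {1, 2, 3, 5, 6, 7} → 4.
Cell (7,1): row 7 already has {2, 3, 4, 5, 6, 7} → 1.
At (row 5, col 2): row 5 already has {2, 3, 4, 5, 6, 7}, so the value is 1.

a = 4, p = 7, d = 6, x = 1, k = 1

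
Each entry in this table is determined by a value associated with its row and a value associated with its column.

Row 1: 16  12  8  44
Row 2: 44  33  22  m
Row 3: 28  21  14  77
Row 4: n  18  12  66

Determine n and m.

Each row is a constant multiple of every other row — this is a multiplication table with the headers hidden.
Row 4 is 12/8 = 3/2 times row 1, so its entry in column 1 is 16 × 3/2 = 24.
Row 2 is 22/8 = 11/4 times row 1, so its entry in column 4 is 44 × 11/4 = 121.

n = 24, m = 121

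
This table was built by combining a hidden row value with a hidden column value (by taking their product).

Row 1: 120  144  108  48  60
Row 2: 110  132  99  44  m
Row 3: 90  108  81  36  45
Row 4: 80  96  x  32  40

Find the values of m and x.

Each row is a constant multiple of every other row — this is a multiplication table with the headers hidden.
Row 2 is 132/144 = 11/12 times row 1, so its entry in column 5 is 60 × 11/12 = 55.
Row 4 is 96/144 = 2/3 times row 1, so its entry in column 3 is 108 × 2/3 = 72.

m = 55, x = 72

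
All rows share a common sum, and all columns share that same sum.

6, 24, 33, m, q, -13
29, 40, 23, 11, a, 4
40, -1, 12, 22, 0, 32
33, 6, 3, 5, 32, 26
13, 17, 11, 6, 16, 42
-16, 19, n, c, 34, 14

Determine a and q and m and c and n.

a = -2, q = 25, m = 30, c = 31, n = 23

Rows 3 and 4 both sum to 105, so that's the common total.
Row 2: 29 + 40 + 23 + 11 + 4 = 107, so its missing entry is 105 − 107 = -2.
Column 5: -2 + 0 + 32 + 16 + 34 = 80, so its missing entry is 105 − 80 = 25.
Row 1: 6 + 24 + 33 + 25 − 13 = 75, so its missing entry is 105 − 75 = 30.
Column 4: 30 + 11 + 22 + 5 + 6 = 74, so its missing entry is 105 − 74 = 31.
Row 6: -16 + 19 + 31 + 34 + 14 = 82, so its missing entry is 105 − 82 = 23.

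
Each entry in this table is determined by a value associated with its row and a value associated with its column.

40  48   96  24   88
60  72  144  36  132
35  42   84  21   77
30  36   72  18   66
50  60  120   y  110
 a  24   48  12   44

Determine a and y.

Each row is a constant multiple of every other row — this is a multiplication table with the headers hidden.
Row 6 is 24/48 = 1/2 times row 1, so its entry in column 1 is 40 × 1/2 = 20.
Row 5 is 60/48 = 5/4 times row 1, so its entry in column 4 is 24 × 5/4 = 30.

a = 20, y = 30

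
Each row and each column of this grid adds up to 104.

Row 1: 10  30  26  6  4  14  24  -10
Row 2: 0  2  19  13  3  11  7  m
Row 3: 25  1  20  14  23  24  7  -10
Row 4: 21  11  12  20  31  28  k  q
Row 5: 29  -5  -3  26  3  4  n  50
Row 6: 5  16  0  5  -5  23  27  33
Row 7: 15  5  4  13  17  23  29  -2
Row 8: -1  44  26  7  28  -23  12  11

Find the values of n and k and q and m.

Row 2: 0 + 2 + 19 + 13 + 3 + 11 + 7 = 55, so its missing entry is 104 − 55 = 49.
Column 8: -10 + 49 − 10 + 50 + 33 − 2 + 11 = 121, so its missing entry is 104 − 121 = -17.
Row 5: 29 − 5 − 3 + 26 + 3 + 4 + 50 = 104, so its missing entry is 104 − 104 = 0.
Row 4: 21 + 11 + 12 + 20 + 31 + 28 − 17 = 106, so its missing entry is 104 − 106 = -2.

n = 0, k = -2, q = -17, m = 49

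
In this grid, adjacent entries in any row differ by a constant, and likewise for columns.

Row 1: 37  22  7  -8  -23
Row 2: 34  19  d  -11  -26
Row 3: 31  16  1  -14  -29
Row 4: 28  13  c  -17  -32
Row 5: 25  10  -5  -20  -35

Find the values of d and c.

d = 4, c = -2

Along each row the entries change by -15 per step; down each column they change by -3.
Row 2: from 34 at column 1, stepping by -15 to column 3 gives 4.
Row 4: from 28 at column 1, stepping by -15 to column 3 gives -2.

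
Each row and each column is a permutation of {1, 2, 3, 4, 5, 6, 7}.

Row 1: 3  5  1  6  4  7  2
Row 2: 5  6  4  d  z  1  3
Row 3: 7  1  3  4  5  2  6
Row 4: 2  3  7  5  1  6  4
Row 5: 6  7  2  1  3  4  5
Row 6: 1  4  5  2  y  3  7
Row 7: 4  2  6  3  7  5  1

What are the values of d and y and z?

Cell (6,5): row 6 already has {1, 2, 3, 4, 5, 7} → 6.
At (row 2, col 4): column 4 already has {1, 2, 3, 4, 5, 6}, so the value is 7.
Cell (2,5): row 2 already has {1, 3, 4, 5, 6, 7} → 2.

d = 7, y = 6, z = 2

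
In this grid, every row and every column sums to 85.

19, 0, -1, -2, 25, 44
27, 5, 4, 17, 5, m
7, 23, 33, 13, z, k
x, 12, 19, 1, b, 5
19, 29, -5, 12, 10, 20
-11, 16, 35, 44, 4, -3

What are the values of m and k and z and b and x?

Row 2: 27 + 5 + 4 + 17 + 5 = 58, so its missing entry is 85 − 58 = 27.
Column 1: 19 + 27 + 7 + 19 − 11 = 61, so its missing entry is 85 − 61 = 24.
Row 4: 24 + 12 + 19 + 1 + 5 = 61, so its missing entry is 85 − 61 = 24.
Column 5: 25 + 5 + 24 + 10 + 4 = 68, so its missing entry is 85 − 68 = 17.
Row 3: 7 + 23 + 33 + 13 + 17 = 93, so its missing entry is 85 − 93 = -8.

m = 27, k = -8, z = 17, b = 24, x = 24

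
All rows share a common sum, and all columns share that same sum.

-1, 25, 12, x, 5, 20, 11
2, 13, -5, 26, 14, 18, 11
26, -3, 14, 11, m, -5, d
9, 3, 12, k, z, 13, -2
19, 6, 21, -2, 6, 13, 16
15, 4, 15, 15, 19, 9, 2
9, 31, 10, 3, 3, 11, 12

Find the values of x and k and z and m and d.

x = 7, k = 19, z = 25, m = 7, d = 29

Rows 2 and 5 both sum to 79, so that's the common total.
The known cells in row 1 total 72, leaving 79 − 72 = 7 for the blank.
The known cells in column 4 total 60, leaving 79 − 60 = 19 for the blank.
The known cells in row 4 total 54, leaving 79 − 54 = 25 for the blank.
The known cells in column 5 total 72, leaving 79 − 72 = 7 for the blank.
The known cells in row 3 total 50, leaving 79 − 50 = 29 for the blank.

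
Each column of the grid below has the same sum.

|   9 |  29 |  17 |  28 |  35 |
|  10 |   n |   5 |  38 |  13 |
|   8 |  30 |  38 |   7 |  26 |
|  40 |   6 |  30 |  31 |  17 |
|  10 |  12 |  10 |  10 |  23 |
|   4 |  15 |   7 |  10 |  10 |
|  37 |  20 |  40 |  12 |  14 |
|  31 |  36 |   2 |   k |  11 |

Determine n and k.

n = 1, k = 13

The complete columns each total 149.
Column 2 is missing 149 − 148 = 1 (since 29 + 30 + 6 + 12 + 15 + 20 + 36 = 148).
Column 4 is missing 149 − 136 = 13 (since 28 + 38 + 7 + 31 + 10 + 10 + 12 = 136).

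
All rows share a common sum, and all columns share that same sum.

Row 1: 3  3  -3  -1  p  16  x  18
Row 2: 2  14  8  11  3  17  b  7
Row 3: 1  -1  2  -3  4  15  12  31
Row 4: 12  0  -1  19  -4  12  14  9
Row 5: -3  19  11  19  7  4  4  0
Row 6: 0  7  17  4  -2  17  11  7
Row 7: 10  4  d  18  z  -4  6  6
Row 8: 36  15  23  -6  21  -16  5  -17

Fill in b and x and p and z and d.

Rows 3 and 4 both sum to 61, so that's the common total.
Column 3: -3 + 8 + 2 − 1 + 11 + 17 + 23 = 57, so its missing entry is 61 − 57 = 4.
Row 7: 10 + 4 + 4 + 18 − 4 + 6 + 6 = 44, so its missing entry is 61 − 44 = 17.
Column 5: 3 + 4 − 4 + 7 − 2 + 17 + 21 = 46, so its missing entry is 61 − 46 = 15.
Row 1: 3 + 3 − 3 − 1 + 15 + 16 + 18 = 51, so its missing entry is 61 − 51 = 10.
Row 2: 2 + 14 + 8 + 11 + 3 + 17 + 7 = 62, so its missing entry is 61 − 62 = -1.

b = -1, x = 10, p = 15, z = 17, d = 4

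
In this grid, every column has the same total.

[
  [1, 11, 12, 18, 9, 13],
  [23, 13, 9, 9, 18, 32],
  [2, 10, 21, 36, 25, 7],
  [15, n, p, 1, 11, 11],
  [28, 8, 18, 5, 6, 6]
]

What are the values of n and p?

The complete columns each total 69.
Column 2 is missing 69 − 42 = 27 (since 11 + 13 + 10 + 8 = 42).
Column 3 is missing 69 − 60 = 9 (since 12 + 9 + 21 + 18 = 60).

n = 27, p = 9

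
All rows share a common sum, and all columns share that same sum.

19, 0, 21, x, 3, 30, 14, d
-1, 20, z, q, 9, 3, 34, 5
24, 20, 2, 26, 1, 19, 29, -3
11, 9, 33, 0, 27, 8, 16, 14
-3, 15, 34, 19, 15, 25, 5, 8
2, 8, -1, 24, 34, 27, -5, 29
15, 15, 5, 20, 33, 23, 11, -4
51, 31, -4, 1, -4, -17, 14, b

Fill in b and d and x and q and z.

b = 46, d = 23, x = 8, q = 20, z = 28

Rows 3 and 4 both sum to 118, so that's the common total.
Column 3: 21 + 2 + 33 + 34 − 1 + 5 − 4 = 90, so its missing entry is 118 − 90 = 28.
Row 8: 51 + 31 − 4 + 1 − 4 − 17 + 14 = 72, so its missing entry is 118 − 72 = 46.
Column 8: 5 − 3 + 14 + 8 + 29 − 4 + 46 = 95, so its missing entry is 118 − 95 = 23.
Row 1: 19 + 0 + 21 + 3 + 30 + 14 + 23 = 110, so its missing entry is 118 − 110 = 8.
Row 2: -1 + 20 + 28 + 9 + 3 + 34 + 5 = 98, so its missing entry is 118 − 98 = 20.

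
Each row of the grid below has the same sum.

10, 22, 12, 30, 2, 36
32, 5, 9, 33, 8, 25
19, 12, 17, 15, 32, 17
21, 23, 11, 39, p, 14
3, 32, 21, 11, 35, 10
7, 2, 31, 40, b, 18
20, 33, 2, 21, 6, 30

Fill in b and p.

b = 14, p = 4

Row 3 sums to 112 and so does row 7; that's the common total.
In row 6 the known cells total 98, leaving 112 − 98 = 14.
In row 4 the known cells total 108, leaving 112 − 108 = 4.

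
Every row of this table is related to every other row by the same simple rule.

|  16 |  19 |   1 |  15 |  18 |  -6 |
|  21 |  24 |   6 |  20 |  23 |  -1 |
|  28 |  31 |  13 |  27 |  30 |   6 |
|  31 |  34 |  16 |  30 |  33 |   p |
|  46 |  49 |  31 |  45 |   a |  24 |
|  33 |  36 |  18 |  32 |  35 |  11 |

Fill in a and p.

The difference between any two rows is the same in every column — this is an addition table with the headers hidden.
Row 5 minus row 1 is 49 − 19 = 30, so its entry in column 5 is 18 + 30 = 48.
Row 4 minus row 1 is 34 − 19 = 15, so its entry in column 6 is -6 + 15 = 9.

a = 48, p = 9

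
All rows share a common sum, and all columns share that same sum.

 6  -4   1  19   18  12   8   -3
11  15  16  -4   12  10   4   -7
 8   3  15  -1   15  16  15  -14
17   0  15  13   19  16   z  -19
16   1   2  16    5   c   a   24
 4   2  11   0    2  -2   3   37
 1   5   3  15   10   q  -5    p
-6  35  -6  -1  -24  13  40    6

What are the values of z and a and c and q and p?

Rows 1 and 2 both sum to 57, so that's the common total.
Column 8 has -3 − 7 − 14 − 19 + 24 + 37 + 6 = 24; the blank must be 57 − 24 = 33.
Row 7 has 1 + 5 + 3 + 15 + 10 − 5 + 33 = 62; the blank must be 57 − 62 = -5.
Column 6 has 12 + 10 + 16 + 16 − 2 − 5 + 13 = 60; the blank must be 57 − 60 = -3.
Row 5 has 16 + 1 + 2 + 16 + 5 − 3 + 24 = 61; the blank must be 57 − 61 = -4.
Row 4 has 17 + 0 + 15 + 13 + 19 + 16 − 19 = 61; the blank must be 57 − 61 = -4.

z = -4, a = -4, c = -3, q = -5, p = 33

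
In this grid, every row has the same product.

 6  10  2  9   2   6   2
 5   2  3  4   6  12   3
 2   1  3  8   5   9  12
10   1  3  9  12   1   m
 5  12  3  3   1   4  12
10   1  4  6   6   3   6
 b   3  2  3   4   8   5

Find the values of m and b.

Rows 1 and 3 each multiply to 25920, so every row has product 25920.
Row 4: 10×1×3×9×12×1 = 3240, so the missing entry is 25920 ÷ 3240 = 8.
Row 7: 3×2×3×4×8×5 = 2880, so the missing entry is 25920 ÷ 2880 = 9.

m = 8, b = 9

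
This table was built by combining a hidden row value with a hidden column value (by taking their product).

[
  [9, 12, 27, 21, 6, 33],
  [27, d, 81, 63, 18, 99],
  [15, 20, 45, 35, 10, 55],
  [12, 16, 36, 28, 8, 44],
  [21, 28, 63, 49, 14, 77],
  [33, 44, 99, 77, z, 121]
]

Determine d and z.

Each row is a constant multiple of every other row — this is a multiplication table with the headers hidden.
Row 2 is 99/33 = 3/1 times row 1, so its entry in column 2 is 12 × 3/1 = 36.
Row 6 is 121/33 = 11/3 times row 1, so its entry in column 5 is 6 × 11/3 = 22.

d = 36, z = 22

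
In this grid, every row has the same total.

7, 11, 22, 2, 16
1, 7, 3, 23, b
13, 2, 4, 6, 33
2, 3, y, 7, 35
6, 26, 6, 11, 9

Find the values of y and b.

y = 11, b = 24

Row 1 sums to 58 and so does row 3; that's the common total.
In row 4 the known cells total 47, leaving 58 − 47 = 11.
In row 2 the known cells total 34, leaving 58 − 34 = 24.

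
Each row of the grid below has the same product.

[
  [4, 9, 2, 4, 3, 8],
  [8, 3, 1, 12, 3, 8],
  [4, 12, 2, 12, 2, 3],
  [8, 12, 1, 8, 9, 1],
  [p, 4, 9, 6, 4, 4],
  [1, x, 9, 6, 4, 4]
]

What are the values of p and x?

Rows 1 and 3 each multiply to 6912, so every row has product 6912.
Row 5: 4×9×6×4×4 = 3456, so the missing entry is 6912 ÷ 3456 = 2.
Row 6: 1×9×6×4×4 = 864, so the missing entry is 6912 ÷ 864 = 8.

p = 2, x = 8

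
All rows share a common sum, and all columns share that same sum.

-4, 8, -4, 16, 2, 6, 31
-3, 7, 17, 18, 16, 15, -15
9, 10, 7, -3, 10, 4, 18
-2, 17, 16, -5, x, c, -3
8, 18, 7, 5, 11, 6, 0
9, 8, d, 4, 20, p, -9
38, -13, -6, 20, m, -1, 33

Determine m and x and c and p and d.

Rows 1 and 2 both sum to 55, so that's the common total.
Row 7: 38 − 13 − 6 + 20 − 1 + 33 = 71, so its missing entry is 55 − 71 = -16.
Column 5: 2 + 16 + 10 + 11 + 20 − 16 = 43, so its missing entry is 55 − 43 = 12.
Row 4: -2 + 17 + 16 − 5 + 12 − 3 = 35, so its missing entry is 55 − 35 = 20.
Column 6: 6 + 15 + 4 + 20 + 6 − 1 = 50, so its missing entry is 55 − 50 = 5.
Row 6: 9 + 8 + 4 + 20 + 5 − 9 = 37, so its missing entry is 55 − 37 = 18.

m = -16, x = 12, c = 20, p = 5, d = 18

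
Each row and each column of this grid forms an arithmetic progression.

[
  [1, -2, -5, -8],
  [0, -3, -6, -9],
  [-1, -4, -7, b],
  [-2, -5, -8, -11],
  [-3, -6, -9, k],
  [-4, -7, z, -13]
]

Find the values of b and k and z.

Along each row the entries change by -3 per step; down each column they change by -1.
Row 3: from -1 at column 1, stepping by -3 to column 4 gives -10.
Row 5: from -3 at column 1, stepping by -3 to column 4 gives -12.
Row 6: from -4 at column 1, stepping by -3 to column 3 gives -10.

b = -10, k = -12, z = -10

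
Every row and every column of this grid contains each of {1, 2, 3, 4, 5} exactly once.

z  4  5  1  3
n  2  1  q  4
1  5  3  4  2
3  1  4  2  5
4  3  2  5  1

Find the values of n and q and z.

n = 5, q = 3, z = 2

At (row 2, col 4): column 4 already has {1, 2, 4, 5}, so the value is 3.
At (row 2, col 1): row 2 already has {1, 2, 3, 4}, so the value is 5.
Cell (1,1): row 1 already has {1, 3, 4, 5} → 2.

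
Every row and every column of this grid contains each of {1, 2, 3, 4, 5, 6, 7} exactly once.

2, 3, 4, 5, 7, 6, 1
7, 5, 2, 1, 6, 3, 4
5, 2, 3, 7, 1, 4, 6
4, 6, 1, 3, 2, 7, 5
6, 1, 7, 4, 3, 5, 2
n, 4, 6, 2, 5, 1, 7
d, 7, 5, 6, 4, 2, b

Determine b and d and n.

b = 3, d = 1, n = 3

Cell (7,7): column 7 already has {1, 2, 4, 5, 6, 7} → 3.
For row 6, column 1: row 6 already has {1, 2, 4, 5, 6, 7}; that leaves 3.
Cell (7,1): row 7 already has {2, 3, 4, 5, 6, 7} → 1.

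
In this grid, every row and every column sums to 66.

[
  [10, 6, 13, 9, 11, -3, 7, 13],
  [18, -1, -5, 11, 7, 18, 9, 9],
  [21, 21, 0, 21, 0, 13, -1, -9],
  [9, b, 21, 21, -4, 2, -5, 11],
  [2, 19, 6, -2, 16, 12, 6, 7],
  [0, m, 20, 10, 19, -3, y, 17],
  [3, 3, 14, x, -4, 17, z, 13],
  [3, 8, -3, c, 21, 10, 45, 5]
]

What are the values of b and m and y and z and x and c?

b = 11, m = -1, y = 4, z = 1, x = 19, c = -23

Row 4: 9 + 21 + 21 − 4 + 2 − 5 + 11 = 55, so its missing entry is 66 − 55 = 11.
Column 2: 6 − 1 + 21 + 11 + 19 + 3 + 8 = 67, so its missing entry is 66 − 67 = -1.
Row 8: 3 + 8 − 3 + 21 + 10 + 45 + 5 = 89, so its missing entry is 66 − 89 = -23.
Row 6: 0 − 1 + 20 + 10 + 19 − 3 + 17 = 62, so its missing entry is 66 − 62 = 4.
Column 7: 7 + 9 − 1 − 5 + 6 + 4 + 45 = 65, so its missing entry is 66 − 65 = 1.
Row 7: 3 + 3 + 14 − 4 + 17 + 1 + 13 = 47, so its missing entry is 66 − 47 = 19.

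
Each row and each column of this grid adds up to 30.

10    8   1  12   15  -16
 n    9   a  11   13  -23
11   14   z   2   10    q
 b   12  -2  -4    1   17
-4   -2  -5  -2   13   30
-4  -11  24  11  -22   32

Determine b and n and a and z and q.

b = 6, n = 11, a = 9, z = 3, q = -10

Row 4: 12 − 2 − 4 + 1 + 17 = 24, so its missing entry is 30 − 24 = 6.
Column 1: 10 + 11 + 6 − 4 − 4 = 19, so its missing entry is 30 − 19 = 11.
Row 2: 11 + 9 + 11 + 13 − 23 = 21, so its missing entry is 30 − 21 = 9.
Column 3: 1 + 9 − 2 − 5 + 24 = 27, so its missing entry is 30 − 27 = 3.
Row 3: 11 + 14 + 3 + 2 + 10 = 40, so its missing entry is 30 − 40 = -10.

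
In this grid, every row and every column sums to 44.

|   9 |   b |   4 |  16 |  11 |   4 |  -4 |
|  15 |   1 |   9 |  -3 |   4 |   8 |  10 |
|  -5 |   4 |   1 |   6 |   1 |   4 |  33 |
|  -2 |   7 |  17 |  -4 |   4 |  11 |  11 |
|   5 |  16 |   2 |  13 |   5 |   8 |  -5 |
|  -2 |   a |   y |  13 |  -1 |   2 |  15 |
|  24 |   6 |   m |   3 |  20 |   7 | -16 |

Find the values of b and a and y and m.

Row 1 has 9 + 4 + 16 + 11 + 4 − 4 = 40; the blank must be 44 − 40 = 4.
Row 7 has 24 + 6 + 3 + 20 + 7 − 16 = 44; the blank must be 44 − 44 = 0.
Column 2 has 4 + 1 + 4 + 7 + 16 + 6 = 38; the blank must be 44 − 38 = 6.
Row 6 has -2 + 6 + 13 − 1 + 2 + 15 = 33; the blank must be 44 − 33 = 11.

b = 4, a = 6, y = 11, m = 0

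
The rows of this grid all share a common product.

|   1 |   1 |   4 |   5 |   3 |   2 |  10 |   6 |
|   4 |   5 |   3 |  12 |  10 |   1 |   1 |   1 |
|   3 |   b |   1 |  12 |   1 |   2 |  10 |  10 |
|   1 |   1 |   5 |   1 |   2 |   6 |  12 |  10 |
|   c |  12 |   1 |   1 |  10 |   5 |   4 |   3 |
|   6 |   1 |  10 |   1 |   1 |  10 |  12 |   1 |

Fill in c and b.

Rows 1 and 6 each multiply to 7200, so every row has product 7200.
Row 5: 12×1×1×10×5×4×3 = 7200, so the missing entry is 7200 ÷ 7200 = 1.
Row 3: 3×1×12×1×2×10×10 = 7200, so the missing entry is 7200 ÷ 7200 = 1.

c = 1, b = 1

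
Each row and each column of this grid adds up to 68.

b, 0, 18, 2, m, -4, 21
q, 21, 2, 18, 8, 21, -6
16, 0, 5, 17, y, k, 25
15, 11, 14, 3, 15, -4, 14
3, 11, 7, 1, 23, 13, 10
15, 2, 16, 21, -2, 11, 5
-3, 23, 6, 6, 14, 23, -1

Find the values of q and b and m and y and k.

Row 2 has 21 + 2 + 18 + 8 + 21 − 6 = 64; the blank must be 68 − 64 = 4.
Column 1 has 4 + 16 + 15 + 3 + 15 − 3 = 50; the blank must be 68 − 50 = 18.
Row 1 has 18 + 0 + 18 + 2 − 4 + 21 = 55; the blank must be 68 − 55 = 13.
Column 5 has 13 + 8 + 15 + 23 − 2 + 14 = 71; the blank must be 68 − 71 = -3.
Row 3 has 16 + 0 + 5 + 17 − 3 + 25 = 60; the blank must be 68 − 60 = 8.

q = 4, b = 18, m = 13, y = -3, k = 8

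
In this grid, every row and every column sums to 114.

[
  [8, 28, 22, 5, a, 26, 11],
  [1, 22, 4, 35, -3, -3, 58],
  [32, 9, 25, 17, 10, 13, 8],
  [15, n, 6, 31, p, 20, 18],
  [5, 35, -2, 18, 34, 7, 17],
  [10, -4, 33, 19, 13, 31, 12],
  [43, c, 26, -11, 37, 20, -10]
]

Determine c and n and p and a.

The known cells in row 7 total 105, leaving 114 − 105 = 9 for the blank.
The known cells in column 2 total 99, leaving 114 − 99 = 15 for the blank.
The known cells in row 1 total 100, leaving 114 − 100 = 14 for the blank.
The known cells in row 4 total 105, leaving 114 − 105 = 9 for the blank.

c = 9, n = 15, p = 9, a = 14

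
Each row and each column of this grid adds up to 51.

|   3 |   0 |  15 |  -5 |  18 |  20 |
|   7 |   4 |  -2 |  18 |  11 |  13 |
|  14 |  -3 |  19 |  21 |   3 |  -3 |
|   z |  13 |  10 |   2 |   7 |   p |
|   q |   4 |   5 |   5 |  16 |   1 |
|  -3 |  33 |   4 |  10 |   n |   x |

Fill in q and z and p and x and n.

q = 20, z = 10, p = 9, x = 11, n = -4

The known cells in row 5 total 31, leaving 51 − 31 = 20 for the blank.
The known cells in column 5 total 55, leaving 51 − 55 = -4 for the blank.
The known cells in row 6 total 40, leaving 51 − 40 = 11 for the blank.
The known cells in column 1 total 41, leaving 51 − 41 = 10 for the blank.
The known cells in row 4 total 42, leaving 51 − 42 = 9 for the blank.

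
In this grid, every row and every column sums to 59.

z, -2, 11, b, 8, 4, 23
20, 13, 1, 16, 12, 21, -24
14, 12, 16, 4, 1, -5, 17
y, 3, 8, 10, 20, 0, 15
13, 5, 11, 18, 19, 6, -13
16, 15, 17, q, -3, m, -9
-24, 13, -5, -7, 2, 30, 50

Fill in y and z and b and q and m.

y = 3, z = 17, b = -2, q = 20, m = 3

Column 6 has 4 + 21 − 5 + 0 + 6 + 30 = 56; the blank must be 59 − 56 = 3.
Row 4 has 3 + 8 + 10 + 20 + 0 + 15 = 56; the blank must be 59 − 56 = 3.
Column 1 has 20 + 14 + 3 + 13 + 16 − 24 = 42; the blank must be 59 − 42 = 17.
Row 1 has 17 − 2 + 11 + 8 + 4 + 23 = 61; the blank must be 59 − 61 = -2.
Row 6 has 16 + 15 + 17 − 3 + 3 − 9 = 39; the blank must be 59 − 39 = 20.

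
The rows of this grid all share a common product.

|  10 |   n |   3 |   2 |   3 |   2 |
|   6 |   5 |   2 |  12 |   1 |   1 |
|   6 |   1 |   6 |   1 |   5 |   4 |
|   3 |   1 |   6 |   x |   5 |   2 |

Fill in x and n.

Rows 2 and 3 each multiply to 720, so every row has product 720.
Row 4: 3×1×6×5×2 = 180, so the missing entry is 720 ÷ 180 = 4.
Row 1: 10×3×2×3×2 = 360, so the missing entry is 720 ÷ 360 = 2.

x = 4, n = 2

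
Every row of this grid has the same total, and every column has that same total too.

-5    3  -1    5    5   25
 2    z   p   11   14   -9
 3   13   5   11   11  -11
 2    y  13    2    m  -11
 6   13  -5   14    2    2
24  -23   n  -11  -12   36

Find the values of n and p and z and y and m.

n = 18, p = 2, z = 12, y = 14, m = 12

Rows 1 and 3 both sum to 32, so that's the common total.
Column 5 has 5 + 14 + 11 + 2 − 12 = 20; the blank must be 32 − 20 = 12.
Row 4 has 2 + 13 + 2 + 12 − 11 = 18; the blank must be 32 − 18 = 14.
Column 2 has 3 + 13 + 14 + 13 − 23 = 20; the blank must be 32 − 20 = 12.
Row 2 has 2 + 12 + 11 + 14 − 9 = 30; the blank must be 32 − 30 = 2.
Row 6 has 24 − 23 − 11 − 12 + 36 = 14; the blank must be 32 − 14 = 18.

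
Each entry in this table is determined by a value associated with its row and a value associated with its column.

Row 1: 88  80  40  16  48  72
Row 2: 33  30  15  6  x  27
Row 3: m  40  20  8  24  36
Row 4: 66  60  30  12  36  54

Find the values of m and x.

Each row is a constant multiple of every other row — this is a multiplication table with the headers hidden.
Row 3 is 20/40 = 1/2 times row 1, so its entry in column 1 is 88 × 1/2 = 44.
Row 2 is 15/40 = 3/8 times row 1, so its entry in column 5 is 48 × 3/8 = 18.

m = 44, x = 18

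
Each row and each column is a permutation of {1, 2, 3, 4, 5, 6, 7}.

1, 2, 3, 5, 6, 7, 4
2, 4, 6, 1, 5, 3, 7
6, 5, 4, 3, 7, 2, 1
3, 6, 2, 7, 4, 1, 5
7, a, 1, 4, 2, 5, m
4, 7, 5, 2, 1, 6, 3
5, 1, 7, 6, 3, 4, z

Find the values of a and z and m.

At (row 7, col 7): row 7 already has {1, 3, 4, 5, 6, 7}, so the value is 2.
At (row 5, col 7): column 7 already has {1, 2, 3, 4, 5, 7}, so the value is 6.
At (row 5, col 2): row 5 already has {1, 2, 4, 5, 6, 7}, so the value is 3.

a = 3, z = 2, m = 6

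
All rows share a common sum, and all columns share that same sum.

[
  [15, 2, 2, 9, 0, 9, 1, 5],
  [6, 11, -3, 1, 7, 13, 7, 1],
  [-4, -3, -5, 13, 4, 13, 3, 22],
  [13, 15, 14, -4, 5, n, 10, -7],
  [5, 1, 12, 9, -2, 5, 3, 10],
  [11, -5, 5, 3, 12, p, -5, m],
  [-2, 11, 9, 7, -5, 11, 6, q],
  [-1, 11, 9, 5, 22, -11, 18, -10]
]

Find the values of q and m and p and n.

q = 6, m = 16, p = 6, n = -3

Rows 1 and 2 both sum to 43, so that's the common total.
Row 7: -2 + 11 + 9 + 7 − 5 + 11 + 6 = 37, so its missing entry is 43 − 37 = 6.
Row 4: 13 + 15 + 14 − 4 + 5 + 10 − 7 = 46, so its missing entry is 43 − 46 = -3.
Column 6: 9 + 13 + 13 − 3 + 5 + 11 − 11 = 37, so its missing entry is 43 − 37 = 6.
Row 6: 11 − 5 + 5 + 3 + 12 + 6 − 5 = 27, so its missing entry is 43 − 27 = 16.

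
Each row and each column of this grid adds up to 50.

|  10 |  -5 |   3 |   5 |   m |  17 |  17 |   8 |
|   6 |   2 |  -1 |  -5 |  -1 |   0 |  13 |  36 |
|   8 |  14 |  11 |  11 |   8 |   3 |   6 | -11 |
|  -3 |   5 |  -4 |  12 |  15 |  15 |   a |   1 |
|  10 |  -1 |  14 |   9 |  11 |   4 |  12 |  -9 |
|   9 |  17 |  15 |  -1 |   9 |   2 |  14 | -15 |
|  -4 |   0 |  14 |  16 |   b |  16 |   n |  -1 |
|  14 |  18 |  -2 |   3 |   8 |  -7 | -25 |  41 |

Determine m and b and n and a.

m = -5, b = 5, n = 4, a = 9

Row 1: 10 − 5 + 3 + 5 + 17 + 17 + 8 = 55, so its missing entry is 50 − 55 = -5.
Column 5: -5 − 1 + 8 + 15 + 11 + 9 + 8 = 45, so its missing entry is 50 − 45 = 5.
Row 7: -4 + 0 + 14 + 16 + 5 + 16 − 1 = 46, so its missing entry is 50 − 46 = 4.
Row 4: -3 + 5 − 4 + 12 + 15 + 15 + 1 = 41, so its missing entry is 50 − 41 = 9.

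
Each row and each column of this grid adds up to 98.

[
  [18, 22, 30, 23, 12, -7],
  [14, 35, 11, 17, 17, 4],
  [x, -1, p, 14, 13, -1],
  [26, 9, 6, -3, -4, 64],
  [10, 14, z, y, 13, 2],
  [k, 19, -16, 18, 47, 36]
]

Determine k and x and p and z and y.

k = -6, x = 36, p = 37, z = 30, y = 29

Column 4 has 23 + 17 + 14 − 3 + 18 = 69; the blank must be 98 − 69 = 29.
Row 5 has 10 + 14 + 29 + 13 + 2 = 68; the blank must be 98 − 68 = 30.
Row 6 has 19 − 16 + 18 + 47 + 36 = 104; the blank must be 98 − 104 = -6.
Column 1 has 18 + 14 + 26 + 10 − 6 = 62; the blank must be 98 − 62 = 36.
Row 3 has 36 − 1 + 14 + 13 − 1 = 61; the blank must be 98 − 61 = 37.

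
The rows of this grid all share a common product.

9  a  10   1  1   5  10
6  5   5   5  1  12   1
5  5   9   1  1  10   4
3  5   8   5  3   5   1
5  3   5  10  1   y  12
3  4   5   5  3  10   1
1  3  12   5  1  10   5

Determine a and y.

a = 2, y = 1

Rows 4 and 6 each multiply to 9000, so every row has product 9000.
Row 1: 9×10×1×1×5×10 = 4500, so the missing entry is 9000 ÷ 4500 = 2.
Row 5: 5×3×5×10×1×12 = 9000, so the missing entry is 9000 ÷ 9000 = 1.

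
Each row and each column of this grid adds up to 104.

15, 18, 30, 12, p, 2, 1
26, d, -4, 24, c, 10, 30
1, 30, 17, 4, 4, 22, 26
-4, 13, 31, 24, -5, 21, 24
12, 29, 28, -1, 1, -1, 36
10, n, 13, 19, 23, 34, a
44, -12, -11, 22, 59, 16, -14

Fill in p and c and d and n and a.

Row 1 has 15 + 18 + 30 + 12 + 2 + 1 = 78; the blank must be 104 − 78 = 26.
Column 5 has 26 + 4 − 5 + 1 + 23 + 59 = 108; the blank must be 104 − 108 = -4.
Row 2 has 26 − 4 + 24 − 4 + 10 + 30 = 82; the blank must be 104 − 82 = 22.
Column 2 has 18 + 22 + 30 + 13 + 29 − 12 = 100; the blank must be 104 − 100 = 4.
Row 6 has 10 + 4 + 13 + 19 + 23 + 34 = 103; the blank must be 104 − 103 = 1.

p = 26, c = -4, d = 22, n = 4, a = 1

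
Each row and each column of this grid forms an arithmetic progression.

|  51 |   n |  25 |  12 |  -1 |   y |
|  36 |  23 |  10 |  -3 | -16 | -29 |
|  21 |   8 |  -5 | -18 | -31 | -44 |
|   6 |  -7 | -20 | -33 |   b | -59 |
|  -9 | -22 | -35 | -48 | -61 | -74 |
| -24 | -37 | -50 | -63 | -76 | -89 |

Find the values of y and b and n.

Along each row the entries change by -13 per step; down each column they change by -15.
Row 1: from 51 at column 1, stepping by -13 to column 6 gives -14.
Row 4: from 6 at column 1, stepping by -13 to column 5 gives -46.
Row 1: from 51 at column 1, stepping by -13 to column 2 gives 38.

y = -14, b = -46, n = 38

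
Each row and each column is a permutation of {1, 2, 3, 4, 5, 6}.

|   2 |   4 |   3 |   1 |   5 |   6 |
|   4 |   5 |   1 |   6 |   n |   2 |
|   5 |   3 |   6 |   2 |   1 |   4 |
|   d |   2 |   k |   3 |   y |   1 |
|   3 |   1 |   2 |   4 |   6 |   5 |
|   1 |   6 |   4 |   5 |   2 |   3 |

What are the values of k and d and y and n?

For row 4, column 3: column 3 already has {1, 2, 3, 4, 6}; that leaves 5.
Cell (2,5): row 2 already has {1, 2, 4, 5, 6} → 3.
For row 4, column 5: column 5 already has {1, 2, 3, 5, 6}; that leaves 4.
Cell (4,1): row 4 already has {1, 2, 3, 4, 5} → 6.

k = 5, d = 6, y = 4, n = 3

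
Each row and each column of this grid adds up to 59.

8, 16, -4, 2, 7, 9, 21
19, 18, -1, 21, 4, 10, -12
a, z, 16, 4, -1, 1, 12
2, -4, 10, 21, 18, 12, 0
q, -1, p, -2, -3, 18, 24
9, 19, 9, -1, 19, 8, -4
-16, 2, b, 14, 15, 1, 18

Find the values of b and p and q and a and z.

Row 7 has -16 + 2 + 14 + 15 + 1 + 18 = 34; the blank must be 59 − 34 = 25.
Column 2 has 16 + 18 − 4 − 1 + 19 + 2 = 50; the blank must be 59 − 50 = 9.
Row 3 has 9 + 16 + 4 − 1 + 1 + 12 = 41; the blank must be 59 − 41 = 18.
Column 1 has 8 + 19 + 18 + 2 + 9 − 16 = 40; the blank must be 59 − 40 = 19.
Row 5 has 19 − 1 − 2 − 3 + 18 + 24 = 55; the blank must be 59 − 55 = 4.

b = 25, p = 4, q = 19, a = 18, z = 9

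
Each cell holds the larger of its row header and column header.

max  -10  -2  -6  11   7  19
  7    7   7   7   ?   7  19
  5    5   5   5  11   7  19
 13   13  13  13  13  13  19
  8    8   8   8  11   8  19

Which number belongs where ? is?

max(7, 11) = 11.

11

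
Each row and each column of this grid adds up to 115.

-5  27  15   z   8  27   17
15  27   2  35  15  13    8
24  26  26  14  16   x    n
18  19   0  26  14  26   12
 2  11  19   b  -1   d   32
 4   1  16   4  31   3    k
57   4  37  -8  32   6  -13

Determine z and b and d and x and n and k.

z = 26, b = 18, d = 34, x = 6, n = 3, k = 56

Row 1 has -5 + 27 + 15 + 8 + 27 + 17 = 89; the blank must be 115 − 89 = 26.
Column 4 has 26 + 35 + 14 + 26 + 4 − 8 = 97; the blank must be 115 − 97 = 18.
Row 5 has 2 + 11 + 19 + 18 − 1 + 32 = 81; the blank must be 115 − 81 = 34.
Row 6 has 4 + 1 + 16 + 4 + 31 + 3 = 59; the blank must be 115 − 59 = 56.
Column 7 has 17 + 8 + 12 + 32 + 56 − 13 = 112; the blank must be 115 − 112 = 3.
Row 3 has 24 + 26 + 26 + 14 + 16 + 3 = 109; the blank must be 115 − 109 = 6.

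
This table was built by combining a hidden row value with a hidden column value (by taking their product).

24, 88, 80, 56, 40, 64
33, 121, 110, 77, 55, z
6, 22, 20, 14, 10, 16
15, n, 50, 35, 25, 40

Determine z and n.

z = 88, n = 55

Each row is a constant multiple of every other row — this is a multiplication table with the headers hidden.
Row 2 is 33/24 = 11/8 times row 1, so its entry in column 6 is 64 × 11/8 = 88.
Row 4 is 15/24 = 5/8 times row 1, so its entry in column 2 is 88 × 5/8 = 55.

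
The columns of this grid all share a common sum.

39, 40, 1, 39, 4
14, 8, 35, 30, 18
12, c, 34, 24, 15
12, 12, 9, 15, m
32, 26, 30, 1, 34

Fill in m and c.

Column 3 sums to 109 and so does column 4; that's the common total.
In column 5 the known cells total 71, leaving 109 − 71 = 38.
In column 2 the known cells total 86, leaving 109 − 86 = 23.

m = 38, c = 23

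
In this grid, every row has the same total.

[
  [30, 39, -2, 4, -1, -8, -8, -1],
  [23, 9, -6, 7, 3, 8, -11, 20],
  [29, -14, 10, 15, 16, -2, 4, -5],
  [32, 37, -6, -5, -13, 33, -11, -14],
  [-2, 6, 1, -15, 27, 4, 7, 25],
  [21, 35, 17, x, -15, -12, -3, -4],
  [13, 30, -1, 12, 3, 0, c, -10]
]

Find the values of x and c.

x = 14, c = 6

The complete rows each total 53.
Row 6 is missing 53 − 39 = 14 (since 21 + 35 + 17 − 15 − 12 − 3 − 4 = 39).
Row 7 is missing 53 − 47 = 6 (since 13 + 30 − 1 + 12 + 3 + 0 − 10 = 47).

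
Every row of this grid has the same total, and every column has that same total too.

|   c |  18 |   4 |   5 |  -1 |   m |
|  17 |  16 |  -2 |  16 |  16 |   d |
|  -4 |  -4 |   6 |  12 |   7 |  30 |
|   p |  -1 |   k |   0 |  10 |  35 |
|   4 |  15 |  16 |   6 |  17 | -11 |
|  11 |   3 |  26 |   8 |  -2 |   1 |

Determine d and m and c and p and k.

Rows 3 and 5 both sum to 47, so that's the common total.
Row 2 has 17 + 16 − 2 + 16 + 16 = 63; the blank must be 47 − 63 = -16.
Column 6 has -16 + 30 + 35 − 11 + 1 = 39; the blank must be 47 − 39 = 8.
Row 1 has 18 + 4 + 5 − 1 + 8 = 34; the blank must be 47 − 34 = 13.
Column 1 has 13 + 17 − 4 + 4 + 11 = 41; the blank must be 47 − 41 = 6.
Row 4 has 6 − 1 + 0 + 10 + 35 = 50; the blank must be 47 − 50 = -3.

d = -16, m = 8, c = 13, p = 6, k = -3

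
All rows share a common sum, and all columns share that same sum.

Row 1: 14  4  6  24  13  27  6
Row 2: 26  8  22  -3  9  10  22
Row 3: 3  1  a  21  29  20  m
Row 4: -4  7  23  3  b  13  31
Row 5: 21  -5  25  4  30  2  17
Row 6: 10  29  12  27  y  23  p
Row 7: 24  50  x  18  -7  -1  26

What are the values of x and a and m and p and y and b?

x = -16, a = 22, m = -2, p = -6, y = -1, b = 21

Rows 1 and 2 both sum to 94, so that's the common total.
The known cells in row 7 total 110, leaving 94 − 110 = -16 for the blank.
The known cells in row 4 total 73, leaving 94 − 73 = 21 for the blank.
The known cells in column 5 total 95, leaving 94 − 95 = -1 for the blank.
The known cells in row 6 total 100, leaving 94 − 100 = -6 for the blank.
The known cells in column 7 total 96, leaving 94 − 96 = -2 for the blank.
The known cells in row 3 total 72, leaving 94 − 72 = 22 for the blank.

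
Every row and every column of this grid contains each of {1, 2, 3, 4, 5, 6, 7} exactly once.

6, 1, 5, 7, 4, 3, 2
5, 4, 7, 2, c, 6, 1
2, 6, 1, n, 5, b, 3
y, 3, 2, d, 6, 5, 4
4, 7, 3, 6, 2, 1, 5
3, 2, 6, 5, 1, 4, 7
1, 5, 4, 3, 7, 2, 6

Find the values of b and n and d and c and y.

b = 7, n = 4, d = 1, c = 3, y = 7

Cell (2,5): row 2 already has {1, 2, 4, 5, 6, 7} → 3.
At (row 4, col 1): column 1 already has {1, 2, 3, 4, 5, 6}, so the value is 7.
For row 4, column 4: row 4 already has {2, 3, 4, 5, 6, 7}; that leaves 1.
For row 3, column 4: column 4 already has {1, 2, 3, 5, 6, 7}; that leaves 4.
At (row 3, col 6): row 3 already has {1, 2, 3, 4, 5, 6}, so the value is 7.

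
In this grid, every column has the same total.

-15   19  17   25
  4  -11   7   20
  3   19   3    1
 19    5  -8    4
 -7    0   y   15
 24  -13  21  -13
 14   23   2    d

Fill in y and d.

y = 0, d = -10

Columns 1 and 2 both add up to 42, so every column sums to 42.
Column 3: 17 + 7 + 3 − 8 + 21 + 2 = 42, so the missing entry is 42 − 42 = 0.
Column 4: 25 + 20 + 1 + 4 + 15 − 13 = 52, so the missing entry is 42 − 52 = -10.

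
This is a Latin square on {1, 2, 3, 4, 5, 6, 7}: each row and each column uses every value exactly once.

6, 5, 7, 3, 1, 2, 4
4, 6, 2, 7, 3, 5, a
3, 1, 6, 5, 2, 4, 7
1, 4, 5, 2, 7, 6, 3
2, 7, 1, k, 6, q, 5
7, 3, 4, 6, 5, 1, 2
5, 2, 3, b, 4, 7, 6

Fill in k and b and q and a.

k = 4, b = 1, q = 3, a = 1

At (row 2, col 7): row 2 already has {2, 3, 4, 5, 6, 7}, so the value is 1.
Cell (5,6): column 6 already has {1, 2, 4, 5, 6, 7} → 3.
At (row 7, col 4): row 7 already has {2, 3, 4, 5, 6, 7}, so the value is 1.
Cell (5,4): row 5 already has {1, 2, 3, 5, 6, 7} → 4.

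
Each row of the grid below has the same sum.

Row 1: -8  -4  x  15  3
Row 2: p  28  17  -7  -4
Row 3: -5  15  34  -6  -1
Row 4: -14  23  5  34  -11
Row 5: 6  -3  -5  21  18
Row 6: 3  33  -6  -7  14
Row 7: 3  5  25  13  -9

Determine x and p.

x = 31, p = 3

The complete rows each total 37.
Row 1 is missing 37 − 6 = 31 (since -8 − 4 + 15 + 3 = 6).
Row 2 is missing 37 − 34 = 3 (since 28 + 17 − 7 − 4 = 34).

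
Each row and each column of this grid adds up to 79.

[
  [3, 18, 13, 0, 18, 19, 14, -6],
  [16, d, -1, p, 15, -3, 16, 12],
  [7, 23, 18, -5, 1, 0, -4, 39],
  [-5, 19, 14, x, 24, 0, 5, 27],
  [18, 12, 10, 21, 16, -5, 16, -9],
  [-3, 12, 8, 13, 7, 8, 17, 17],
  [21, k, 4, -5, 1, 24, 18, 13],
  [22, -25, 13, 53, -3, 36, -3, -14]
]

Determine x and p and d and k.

x = -5, p = 7, d = 17, k = 3

Row 7 has 21 + 4 − 5 + 1 + 24 + 18 + 13 = 76; the blank must be 79 − 76 = 3.
Column 2 has 18 + 23 + 19 + 12 + 12 + 3 − 25 = 62; the blank must be 79 − 62 = 17.
Row 4 has -5 + 19 + 14 + 24 + 0 + 5 + 27 = 84; the blank must be 79 − 84 = -5.
Row 2 has 16 + 17 − 1 + 15 − 3 + 16 + 12 = 72; the blank must be 79 − 72 = 7.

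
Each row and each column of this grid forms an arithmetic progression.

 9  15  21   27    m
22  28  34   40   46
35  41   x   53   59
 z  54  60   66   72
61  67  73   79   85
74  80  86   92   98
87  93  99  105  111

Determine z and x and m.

Along each row the entries change by 6 per step; down each column they change by 13.
Row 4: from 54 at column 2, stepping by 6 to column 1 gives 48.
Row 3: from 35 at column 1, stepping by 6 to column 3 gives 47.
Row 1: from 9 at column 1, stepping by 6 to column 5 gives 33.

z = 48, x = 47, m = 33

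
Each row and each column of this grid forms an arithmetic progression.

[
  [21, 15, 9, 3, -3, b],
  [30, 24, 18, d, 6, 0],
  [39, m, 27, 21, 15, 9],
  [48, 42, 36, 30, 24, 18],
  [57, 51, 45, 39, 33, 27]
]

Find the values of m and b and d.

m = 33, b = -9, d = 12

Along each row the entries change by -6 per step; down each column they change by 9.
Row 3: from 39 at column 1, stepping by -6 to column 2 gives 33.
Row 1: from 21 at column 1, stepping by -6 to column 6 gives -9.
Row 2: from 30 at column 1, stepping by -6 to column 4 gives 12.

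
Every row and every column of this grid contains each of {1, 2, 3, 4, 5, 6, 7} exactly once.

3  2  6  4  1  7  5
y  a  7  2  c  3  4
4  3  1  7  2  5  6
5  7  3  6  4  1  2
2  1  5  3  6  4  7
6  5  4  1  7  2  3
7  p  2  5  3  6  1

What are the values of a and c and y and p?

Cell (2,1): column 1 already has {2, 3, 4, 5, 6, 7} → 1.
At (row 7, col 2): row 7 already has {1, 2, 3, 5, 6, 7}, so the value is 4.
For row 2, column 2: column 2 already has {1, 2, 3, 4, 5, 7}; that leaves 6.
At (row 2, col 5): row 2 already has {1, 2, 3, 4, 6, 7}, so the value is 5.

a = 6, c = 5, y = 1, p = 4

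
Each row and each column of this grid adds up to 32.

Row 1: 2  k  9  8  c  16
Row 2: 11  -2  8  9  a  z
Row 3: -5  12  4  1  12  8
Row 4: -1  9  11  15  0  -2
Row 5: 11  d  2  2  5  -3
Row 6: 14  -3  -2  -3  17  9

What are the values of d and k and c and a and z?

Column 6 has 16 + 8 − 2 − 3 + 9 = 28; the blank must be 32 − 28 = 4.
Row 2 has 11 − 2 + 8 + 9 + 4 = 30; the blank must be 32 − 30 = 2.
Column 5 has 2 + 12 + 0 + 5 + 17 = 36; the blank must be 32 − 36 = -4.
Row 1 has 2 + 9 + 8 − 4 + 16 = 31; the blank must be 32 − 31 = 1.
Row 5 has 11 + 2 + 2 + 5 − 3 = 17; the blank must be 32 − 17 = 15.

d = 15, k = 1, c = -4, a = 2, z = 4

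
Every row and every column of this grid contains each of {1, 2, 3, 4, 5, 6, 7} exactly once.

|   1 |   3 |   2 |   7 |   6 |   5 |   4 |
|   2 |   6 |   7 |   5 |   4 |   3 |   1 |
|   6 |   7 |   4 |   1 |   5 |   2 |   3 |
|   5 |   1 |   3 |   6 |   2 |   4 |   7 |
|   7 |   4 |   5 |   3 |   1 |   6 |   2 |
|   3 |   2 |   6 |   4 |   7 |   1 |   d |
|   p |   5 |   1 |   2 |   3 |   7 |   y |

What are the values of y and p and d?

y = 6, p = 4, d = 5

At (row 6, col 7): row 6 already has {1, 2, 3, 4, 6, 7}, so the value is 5.
Cell (7,7): column 7 already has {1, 2, 3, 4, 5, 7} → 6.
At (row 7, col 1): row 7 already has {1, 2, 3, 5, 6, 7}, so the value is 4.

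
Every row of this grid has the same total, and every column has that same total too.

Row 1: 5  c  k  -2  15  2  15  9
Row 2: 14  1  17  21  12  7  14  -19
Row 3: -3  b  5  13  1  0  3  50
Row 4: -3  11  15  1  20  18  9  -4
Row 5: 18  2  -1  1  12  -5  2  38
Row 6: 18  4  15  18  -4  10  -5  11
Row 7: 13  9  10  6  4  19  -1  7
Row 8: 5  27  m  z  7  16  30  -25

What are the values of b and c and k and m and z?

Rows 2 and 4 both sum to 67, so that's the common total.
Row 3 has -3 + 5 + 13 + 1 + 0 + 3 + 50 = 69; the blank must be 67 − 69 = -2.
Column 2 has 1 − 2 + 11 + 2 + 4 + 9 + 27 = 52; the blank must be 67 − 52 = 15.
Column 4 has -2 + 21 + 13 + 1 + 1 + 18 + 6 = 58; the blank must be 67 − 58 = 9.
Row 1 has 5 + 15 − 2 + 15 + 2 + 15 + 9 = 59; the blank must be 67 − 59 = 8.
Row 8 has 5 + 27 + 9 + 7 + 16 + 30 − 25 = 69; the blank must be 67 − 69 = -2.

b = -2, c = 15, k = 8, m = -2, z = 9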